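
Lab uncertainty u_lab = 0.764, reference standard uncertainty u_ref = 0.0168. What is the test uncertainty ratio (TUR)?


TUR = u_lab / u_ref
= 0.764 / 0.0168
= 45.4762

45.4762


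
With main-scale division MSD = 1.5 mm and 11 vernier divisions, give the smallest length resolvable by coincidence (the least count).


LC = MSD / n_div
= 1.5 / 11
= 0.1364

0.1364


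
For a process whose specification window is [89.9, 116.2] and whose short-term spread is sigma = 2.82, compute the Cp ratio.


Cp = (USL - LSL) / (6 * sigma)
= (116.2 - 89.9) / (6 * 2.82)
= 26.3000 / 16.9200
= 1.5544

1.5544


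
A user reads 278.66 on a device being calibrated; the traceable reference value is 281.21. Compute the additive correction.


Correction = standard - reading
= 281.21 - 278.66
= 2.5500

2.5500


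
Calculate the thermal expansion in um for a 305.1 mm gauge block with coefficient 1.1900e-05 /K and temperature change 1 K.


dL = L * alpha * dT
= 305.1 * 1.1900e-05 * 1
= 0.0036307 mm
dL_um = 0.0036307 * 1000 = 3.6307 um

3.6307


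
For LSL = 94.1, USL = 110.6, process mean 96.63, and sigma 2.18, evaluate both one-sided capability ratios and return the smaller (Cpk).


Cpu = (USL - mean) / (3*sigma) = (110.6 - 96.63) / (3*2.18) = 2.1361
Cpl = (mean - LSL) / (3*sigma) = (96.63 - 94.1) / (3*2.18) = 0.3869
Cpk = min(Cpu, Cpl) = 0.3869

0.3869


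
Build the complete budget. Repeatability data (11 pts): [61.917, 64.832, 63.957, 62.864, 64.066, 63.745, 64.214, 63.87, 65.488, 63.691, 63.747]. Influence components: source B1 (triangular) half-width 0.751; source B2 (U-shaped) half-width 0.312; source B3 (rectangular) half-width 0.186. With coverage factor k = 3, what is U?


mean = (61.917 + 64.832 + 63.957 + 62.864 + 64.066 + 63.745 + 64.214 + 63.87 + 65.488 + 63.691 + 63.747) / 11 = 63.85372727
s = sqrt(sum((x - mean)^2)/(n-1)) = 0.92702838
u_A = s / sqrt(n) = 0.92702838 / sqrt(11) = 0.27950957
u_B1 = 0.751 / sqrt(6) = 0.30659447
u_B2 = 0.312 / sqrt(2) = 0.22061732
u_B3 = 0.186 / sqrt(3) = 0.10738715
uc = sqrt(0.27950957^2 + 0.30659447^2 + 0.22061732^2 + 0.10738715^2) = 0.48200599
U = k * uc = 3 * 0.48200599
U = 1.4460

1.4460


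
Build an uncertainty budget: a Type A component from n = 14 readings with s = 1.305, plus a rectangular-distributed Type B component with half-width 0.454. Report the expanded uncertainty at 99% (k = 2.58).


u_A = s / sqrt(n) = 1.305 / sqrt(14) = 0.34877592
u_B = half_width / sqrt(3) = 0.454 / sqrt(3) = 0.26211702
uc = sqrt(u_A^2 + u_B^2) = sqrt(0.34877592^2 + 0.26211702^2) = 0.43629116
U = k * uc = 2.58 * 0.43629116
U = 1.1256

1.1256


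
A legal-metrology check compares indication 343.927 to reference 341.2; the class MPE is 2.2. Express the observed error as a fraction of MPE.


e = indication - reference = 343.927 - 341.2 = 2.7270
|e| = 2.7270
ratio = |e| / MPE = 2.7270 / 2.2
ratio = 1.2395

1.2395


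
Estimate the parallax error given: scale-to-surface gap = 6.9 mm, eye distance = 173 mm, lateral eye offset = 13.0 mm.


error = h * offset / d
= 6.9 * 13.0 / 173
= 0.5185

0.5185


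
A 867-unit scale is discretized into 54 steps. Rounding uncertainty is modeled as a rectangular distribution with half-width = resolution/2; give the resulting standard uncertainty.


resolution = range / divisions
resolution = 867 / 54 = 16.055556
u_res = resolution / (2*sqrt(3))
u_res = 16.055556 / 3.4641016
u_res = 4.6348

4.6348


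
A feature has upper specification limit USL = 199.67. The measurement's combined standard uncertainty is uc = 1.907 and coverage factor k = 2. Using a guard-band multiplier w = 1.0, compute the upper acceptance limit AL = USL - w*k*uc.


U = k * uc = 2 * 1.907 = 3.814
guard band g = w * U = 1.0 * 3.814 = 3.814
AL = USL - g = 199.67 - 3.814
AL = 195.8560

195.8560


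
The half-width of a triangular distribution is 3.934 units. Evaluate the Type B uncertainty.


u_B = half_width / sqrt(6)
u_B = 3.934 / 2.4494897
u_B = 1.6060

1.6060


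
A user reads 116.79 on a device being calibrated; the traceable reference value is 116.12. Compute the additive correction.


Correction = standard - reading
= 116.12 - 116.79
= -0.6700

-0.6700


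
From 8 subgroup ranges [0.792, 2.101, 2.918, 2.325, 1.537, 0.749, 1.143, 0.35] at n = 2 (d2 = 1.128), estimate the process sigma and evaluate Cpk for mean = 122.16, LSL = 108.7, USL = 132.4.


R_bar = (0.792 + 2.101 + 2.918 + 2.325 + 1.537 + 0.749 + 1.143 + 0.35) / 8 = 1.489375
sigma = R_bar / d2 = 1.489375 / 1.128 = 1.3203679
Cp = (USL - LSL)/(6*sigma) = (132.4 - 108.7)/(6*1.3203679) = 2.9916
Cpu = (132.4 - 122.16)/(3*1.3203679) = 2.5851
Cpl = (122.16 - 108.7)/(3*1.3203679) = 3.3980
Cpk = min(Cpu, Cpl) = 2.5851

2.5851


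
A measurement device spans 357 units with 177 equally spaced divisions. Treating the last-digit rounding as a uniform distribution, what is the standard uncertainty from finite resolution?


resolution = range / divisions
resolution = 357 / 177 = 2.0169492
u_res = resolution / (2*sqrt(3))
u_res = 2.0169492 / 3.4641016
u_res = 0.5822

0.5822


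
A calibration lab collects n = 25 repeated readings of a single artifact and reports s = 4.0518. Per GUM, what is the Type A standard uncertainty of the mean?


u_A = s / sqrt(n)
u_A = 4.0518 / sqrt(25)
u_A = 4.0518 / 5
u_A = 0.8104

0.8104


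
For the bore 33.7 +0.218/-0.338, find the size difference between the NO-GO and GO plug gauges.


GO = nominal - lower_tol (smallest hole = maximum material condition)
GO = 33.7 - 0.338 = 33.362
NO-GO = nominal + upper_tol (largest hole = least material condition)
NO-GO = 33.7 + 0.218 = 33.918
spread = NO-GO - GO = 33.918 - 33.362 = 0.5560

0.5560


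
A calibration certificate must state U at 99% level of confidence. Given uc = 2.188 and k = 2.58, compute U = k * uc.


U = k * uc
U = 2.58 * 2.188
U = 5.6450

5.6450


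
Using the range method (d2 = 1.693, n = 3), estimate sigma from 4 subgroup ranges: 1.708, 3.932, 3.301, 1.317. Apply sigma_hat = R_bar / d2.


R_bar = (1.708 + 3.932 + 3.301 + 1.317) / 4
R_bar = 10.258 / 4 = 2.5645
sigma_hat = R_bar / d2 = 2.5645 / 1.693 = 1.5148

1.5148


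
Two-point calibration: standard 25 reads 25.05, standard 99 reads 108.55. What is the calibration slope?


slope = (y2 - y1) / (x2 - x1)
= (108.55 - 25.05) / (99 - 25)
= 83.5000 / 74
= 1.1284

1.1284


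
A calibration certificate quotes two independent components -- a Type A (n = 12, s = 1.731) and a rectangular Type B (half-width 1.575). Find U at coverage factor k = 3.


u_A = s / sqrt(n) = 1.731 / sqrt(12) = 0.49969666
u_B = half_width / sqrt(3) = 1.575 / sqrt(3) = 0.90932667
uc = sqrt(u_A^2 + u_B^2) = sqrt(0.49969666^2 + 0.90932667^2) = 1.0375798
U = k * uc = 3 * 1.0375798
U = 3.1127

3.1127


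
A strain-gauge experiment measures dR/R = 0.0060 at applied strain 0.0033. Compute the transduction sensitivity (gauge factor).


GF = (dR/R) / epsilon
= 0.0060 / 0.0033
= 1.8182

1.8182


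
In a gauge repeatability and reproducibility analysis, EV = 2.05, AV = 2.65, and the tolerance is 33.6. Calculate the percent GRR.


GRR = sqrt(EV^2 + AV^2) = sqrt(2.05^2 + 2.65^2) = 3.3503731
%GRR = GRR / tol * 100 = 3.3503731 / 33.6 * 100
%GRR = 9.9713

9.9713


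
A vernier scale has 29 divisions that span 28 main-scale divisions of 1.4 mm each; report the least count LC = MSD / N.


LC = MSD / n_div
= 1.4 / 29
= 0.0483

0.0483


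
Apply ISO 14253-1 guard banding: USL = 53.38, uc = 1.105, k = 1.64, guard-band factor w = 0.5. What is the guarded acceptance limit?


U = k * uc = 1.64 * 1.105 = 1.8122
guard band g = w * U = 0.5 * 1.8122 = 0.9061
AL = USL - g = 53.38 - 0.9061
AL = 52.4739

52.4739


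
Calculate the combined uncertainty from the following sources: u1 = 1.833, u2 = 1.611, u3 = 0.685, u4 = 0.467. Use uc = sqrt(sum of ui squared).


uc = sqrt(1.833^2 + 1.611^2 + 0.685^2 + 0.467^2)
uc = sqrt(6.642524)
uc = 2.5773

2.5773


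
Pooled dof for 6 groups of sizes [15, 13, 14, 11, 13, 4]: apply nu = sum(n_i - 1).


nu = sum_i (n_i - 1)
nu = ((15 - 1) + (13 - 1) + (14 - 1) + (11 - 1) + (13 - 1) + (4 - 1))
nu = 14 + 12 + 13 + 10 + 12 + 3
nu = 64

64


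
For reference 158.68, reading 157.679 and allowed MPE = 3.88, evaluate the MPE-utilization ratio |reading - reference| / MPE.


e = indication - reference = 157.679 - 158.68 = -1.0010
|e| = 1.0010
ratio = |e| / MPE = 1.0010 / 3.88
ratio = 0.2580

0.2580


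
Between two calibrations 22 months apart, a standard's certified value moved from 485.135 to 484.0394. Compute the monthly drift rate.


rate = (v2 - v1) / months
= (484.0394 - 485.135) / 22
= -1.0956 / 22
= -0.0498

-0.0498


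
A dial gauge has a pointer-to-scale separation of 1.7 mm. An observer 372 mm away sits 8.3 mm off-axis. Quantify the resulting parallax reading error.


error = h * offset / d
= 1.7 * 8.3 / 372
= 0.0379

0.0379


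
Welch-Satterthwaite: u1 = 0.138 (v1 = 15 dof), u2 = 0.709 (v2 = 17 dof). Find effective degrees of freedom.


uc = sqrt(u1^2 + u2^2) = sqrt(0.138^2 + 0.709^2) = 0.72230534
v_eff = uc^4 / (u1^4/v1 + u2^4/v2)
= 0.72230534^4 / (0.138^4/15 + 0.709^4/17)
= 0.27219698 / 0.014888189
v_eff = 18.2827

18.2827


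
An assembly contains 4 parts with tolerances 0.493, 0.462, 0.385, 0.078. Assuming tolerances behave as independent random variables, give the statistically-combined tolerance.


RSS = sqrt(0.493^2 + 0.462^2 + 0.385^2 + 0.078^2)
= sqrt(0.610802)
= 0.7815

0.7815


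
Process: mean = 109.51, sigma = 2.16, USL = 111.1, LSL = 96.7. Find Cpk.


Cpu = (USL - mean) / (3*sigma) = (111.1 - 109.51) / (3*2.16) = 0.2454
Cpl = (mean - LSL) / (3*sigma) = (109.51 - 96.7) / (3*2.16) = 1.9769
Cpk = min(Cpu, Cpl) = 0.2454

0.2454


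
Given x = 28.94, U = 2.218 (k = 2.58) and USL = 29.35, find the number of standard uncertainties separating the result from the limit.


u = U / k = 2.218 / 2.58 = 0.85968992
margin = |USL - x| = |29.35 - 28.94| = 0.41
z = margin / u = 0.41 / 0.85968992
z = 0.4769

0.4769


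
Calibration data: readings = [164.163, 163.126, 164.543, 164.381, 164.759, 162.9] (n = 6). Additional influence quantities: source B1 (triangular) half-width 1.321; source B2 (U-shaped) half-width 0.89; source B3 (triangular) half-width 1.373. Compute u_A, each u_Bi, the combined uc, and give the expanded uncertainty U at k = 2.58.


mean = (164.163 + 163.126 + 164.543 + 164.381 + 164.759 + 162.9) / 6 = 163.9786667
s = sqrt(sum((x - mean)^2)/(n-1)) = 0.77637688
u_A = s / sqrt(n) = 0.77637688 / sqrt(6) = 0.31695453
u_B1 = 1.321 / sqrt(6) = 0.53929599
u_B2 = 0.89 / sqrt(2) = 0.62932504
u_B3 = 1.373 / sqrt(6) = 0.5605249
uc = sqrt(0.31695453^2 + 0.53929599^2 + 0.62932504^2 + 0.5605249^2) = 1.049542
U = k * uc = 2.58 * 1.049542
U = 2.7078

2.7078


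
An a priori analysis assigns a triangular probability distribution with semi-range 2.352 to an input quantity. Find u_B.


u_B = half_width / sqrt(6)
u_B = 2.352 / 2.4494897
u_B = 0.9602

0.9602


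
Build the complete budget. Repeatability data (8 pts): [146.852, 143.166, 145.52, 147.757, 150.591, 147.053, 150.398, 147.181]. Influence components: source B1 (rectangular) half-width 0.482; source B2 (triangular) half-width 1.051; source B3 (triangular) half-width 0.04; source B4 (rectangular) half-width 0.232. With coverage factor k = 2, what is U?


mean = (146.852 + 143.166 + 145.52 + 147.757 + 150.591 + 147.053 + 150.398 + 147.181) / 8 = 147.31475
s = sqrt(sum((x - mean)^2)/(n-1)) = 2.4251546
u_A = s / sqrt(n) = 2.4251546 / sqrt(8) = 0.85742163
u_B1 = 0.482 / sqrt(3) = 0.27828283
u_B2 = 1.051 / sqrt(6) = 0.42906895
u_B3 = 0.04 / sqrt(6) = 0.016329932
u_B4 = 0.232 / sqrt(3) = 0.13394526
uc = sqrt(0.85742163^2 + 0.27828283^2 + 0.42906895^2 + 0.016329932^2 + 0.13394526^2) = 1.007433
U = k * uc = 2 * 1.007433
U = 2.0149

2.0149


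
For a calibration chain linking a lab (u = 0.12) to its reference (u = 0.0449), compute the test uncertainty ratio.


TUR = u_lab / u_ref
= 0.12 / 0.0449
= 2.6726

2.6726


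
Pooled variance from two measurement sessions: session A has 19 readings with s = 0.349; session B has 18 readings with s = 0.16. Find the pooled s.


s_p = sqrt(((n1-1)*s1^2 + (n2-1)*s2^2) / (n1+n2-2))
numerator = (19-1)*0.349^2 + (18-1)*0.16^2 = 2.192418 + 0.4352 = 2.627618
denominator = 19 + 18 - 2 = 35
s_p^2 = 2.627618 / 35 = 0.0750748
s_p = sqrt(0.0750748) = 0.2740

0.2740


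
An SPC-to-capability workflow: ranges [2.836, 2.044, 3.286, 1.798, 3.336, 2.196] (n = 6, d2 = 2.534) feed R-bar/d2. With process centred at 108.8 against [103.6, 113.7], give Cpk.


R_bar = (2.836 + 2.044 + 3.286 + 1.798 + 3.336 + 2.196) / 6 = 2.5826667
sigma = R_bar / d2 = 2.5826667 / 2.534 = 1.0192055
Cp = (USL - LSL)/(6*sigma) = (113.7 - 103.6)/(6*1.0192055) = 1.6516
Cpu = (113.7 - 108.8)/(3*1.0192055) = 1.6026
Cpl = (108.8 - 103.6)/(3*1.0192055) = 1.7007
Cpk = min(Cpu, Cpl) = 1.6026

1.6026


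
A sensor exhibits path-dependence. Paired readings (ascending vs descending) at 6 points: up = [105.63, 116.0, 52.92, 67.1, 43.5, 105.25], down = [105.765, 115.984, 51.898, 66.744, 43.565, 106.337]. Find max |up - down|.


|105.63 - 105.765| = 0.1350
|116.0 - 115.984| = 0.0160
|52.92 - 51.898| = 1.0220
|67.1 - 66.744| = 0.3560
|43.5 - 43.565| = 0.0650
|105.25 - 106.337| = 1.0870
hysteresis = max(diffs) = 1.0870

1.0870


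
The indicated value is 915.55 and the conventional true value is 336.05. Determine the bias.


Systematic error = measured - true
= 915.55 - 336.05
= 579.5000

579.5000


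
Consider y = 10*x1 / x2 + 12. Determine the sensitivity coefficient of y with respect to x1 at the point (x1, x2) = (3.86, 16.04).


y = 10*x1 / x2 + 12
dy/dx1 = 10/x2
Evaluate at x2 = 16.04: c1 = 10 / 16.04
c1 = 0.6234

0.6234


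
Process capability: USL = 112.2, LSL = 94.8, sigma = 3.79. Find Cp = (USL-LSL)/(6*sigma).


Cp = (USL - LSL) / (6 * sigma)
= (112.2 - 94.8) / (6 * 3.79)
= 17.4000 / 22.7400
= 0.7652

0.7652


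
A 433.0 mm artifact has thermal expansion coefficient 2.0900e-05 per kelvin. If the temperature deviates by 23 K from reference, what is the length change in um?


dL = L * alpha * dT
= 433.0 * 2.0900e-05 * 23
= 0.2081431 mm
dL_um = 0.2081431 * 1000 = 208.1431 um

208.1431


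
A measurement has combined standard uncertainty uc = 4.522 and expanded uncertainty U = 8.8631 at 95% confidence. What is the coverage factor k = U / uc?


k = U / uc
k = 8.8631 / 4.522
k = 1.96

1.96


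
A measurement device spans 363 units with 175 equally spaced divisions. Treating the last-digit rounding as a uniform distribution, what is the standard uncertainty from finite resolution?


resolution = range / divisions
resolution = 363 / 175 = 2.0742857
u_res = resolution / (2*sqrt(3))
u_res = 2.0742857 / 3.4641016
u_res = 0.5988

0.5988


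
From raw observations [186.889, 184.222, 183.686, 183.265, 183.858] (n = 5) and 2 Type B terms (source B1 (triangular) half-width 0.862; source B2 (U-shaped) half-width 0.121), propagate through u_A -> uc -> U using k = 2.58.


mean = (186.889 + 184.222 + 183.686 + 183.265 + 183.858) / 5 = 184.384
s = sqrt(sum((x - mean)^2)/(n-1)) = 1.4419873
u_A = s / sqrt(n) = 1.4419873 / sqrt(5) = 0.64487633
u_B1 = 0.862 / sqrt(6) = 0.35191003
u_B2 = 0.121 / sqrt(2) = 0.085559921
uc = sqrt(0.64487633^2 + 0.35191003^2 + 0.085559921^2) = 0.7396125
U = k * uc = 2.58 * 0.7396125
U = 1.9082

1.9082


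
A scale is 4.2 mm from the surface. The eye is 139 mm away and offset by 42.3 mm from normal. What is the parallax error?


error = h * offset / d
= 4.2 * 42.3 / 139
= 1.2781

1.2781


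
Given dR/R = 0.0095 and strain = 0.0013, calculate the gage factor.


GF = (dR/R) / epsilon
= 0.0095 / 0.0013
= 7.3077

7.3077


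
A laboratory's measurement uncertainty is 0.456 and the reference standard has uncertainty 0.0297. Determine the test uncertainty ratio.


TUR = u_lab / u_ref
= 0.456 / 0.0297
= 15.3535

15.3535


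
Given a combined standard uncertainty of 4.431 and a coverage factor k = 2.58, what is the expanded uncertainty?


U = k * uc
U = 2.58 * 4.431
U = 11.4320

11.4320


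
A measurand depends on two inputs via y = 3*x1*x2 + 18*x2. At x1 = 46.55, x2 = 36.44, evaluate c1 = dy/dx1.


y = 3*x1*x2 + 18*x2
dy/dx1 = 3*x2
Evaluate at x2 = 36.44: c1 = 3 * 36.44
c1 = 109.3200

109.3200


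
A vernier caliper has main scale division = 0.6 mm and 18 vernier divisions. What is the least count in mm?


LC = MSD / n_div
= 0.6 / 18
= 0.0333

0.0333


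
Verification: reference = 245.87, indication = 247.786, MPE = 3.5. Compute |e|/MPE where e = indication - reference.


e = indication - reference = 247.786 - 245.87 = 1.9160
|e| = 1.9160
ratio = |e| / MPE = 1.9160 / 3.5
ratio = 0.5474

0.5474


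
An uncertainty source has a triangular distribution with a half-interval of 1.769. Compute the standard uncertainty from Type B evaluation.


u_B = half_width / sqrt(6)
u_B = 1.769 / 2.4494897
u_B = 0.7222

0.7222


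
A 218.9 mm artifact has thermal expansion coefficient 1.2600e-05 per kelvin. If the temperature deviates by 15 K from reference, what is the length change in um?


dL = L * alpha * dT
= 218.9 * 1.2600e-05 * 15
= 0.0413721 mm
dL_um = 0.0413721 * 1000 = 41.3721 um

41.3721


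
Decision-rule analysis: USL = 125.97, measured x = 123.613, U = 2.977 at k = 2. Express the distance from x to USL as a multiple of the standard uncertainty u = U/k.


u = U / k = 2.977 / 2 = 1.4885
margin = |USL - x| = |125.97 - 123.613| = 2.357
z = margin / u = 2.357 / 1.4885
z = 1.5835

1.5835


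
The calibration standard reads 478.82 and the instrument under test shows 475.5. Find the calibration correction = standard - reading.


Correction = standard - reading
= 478.82 - 475.5
= 3.3200

3.3200


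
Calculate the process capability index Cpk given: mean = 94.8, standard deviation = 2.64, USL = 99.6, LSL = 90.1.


Cpu = (USL - mean) / (3*sigma) = (99.6 - 94.8) / (3*2.64) = 0.6061
Cpl = (mean - LSL) / (3*sigma) = (94.8 - 90.1) / (3*2.64) = 0.5934
Cpk = min(Cpu, Cpl) = 0.5934

0.5934


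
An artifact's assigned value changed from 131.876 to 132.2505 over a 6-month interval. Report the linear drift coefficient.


rate = (v2 - v1) / months
= (132.2505 - 131.876) / 6
= 0.3745 / 6
= 0.0624

0.0624


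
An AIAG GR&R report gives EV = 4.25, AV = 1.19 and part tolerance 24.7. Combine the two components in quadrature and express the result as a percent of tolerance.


GRR = sqrt(EV^2 + AV^2) = sqrt(4.25^2 + 1.19^2) = 4.4134567
%GRR = GRR / tol * 100 = 4.4134567 / 24.7 * 100
%GRR = 17.8682

17.8682


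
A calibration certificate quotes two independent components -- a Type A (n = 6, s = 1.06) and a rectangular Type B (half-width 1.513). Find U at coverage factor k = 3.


u_A = s / sqrt(n) = 1.06 / sqrt(6) = 0.43274319
u_B = half_width / sqrt(3) = 1.513 / sqrt(3) = 0.87353096
uc = sqrt(u_A^2 + u_B^2) = sqrt(0.43274319^2 + 0.87353096^2) = 0.97484512
U = k * uc = 3 * 0.97484512
U = 2.9245

2.9245


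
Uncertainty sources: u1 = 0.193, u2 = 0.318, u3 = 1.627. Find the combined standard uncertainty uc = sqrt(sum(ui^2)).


uc = sqrt(0.193^2 + 0.318^2 + 1.627^2)
uc = sqrt(2.785502)
uc = 1.6690

1.6690


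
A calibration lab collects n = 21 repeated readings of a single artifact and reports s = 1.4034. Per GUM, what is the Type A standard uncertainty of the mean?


u_A = s / sqrt(n)
u_A = 1.4034 / sqrt(21)
u_A = 1.4034 / 4.5825757
u_A = 0.3062

0.3062


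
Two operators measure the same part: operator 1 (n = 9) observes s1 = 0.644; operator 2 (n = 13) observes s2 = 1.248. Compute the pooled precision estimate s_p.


s_p = sqrt(((n1-1)*s1^2 + (n2-1)*s2^2) / (n1+n2-2))
numerator = (9-1)*0.644^2 + (13-1)*1.248^2 = 3.317888 + 18.690048 = 22.007936
denominator = 9 + 13 - 2 = 20
s_p^2 = 22.007936 / 20 = 1.1003968
s_p = sqrt(1.1003968) = 1.0490

1.0490


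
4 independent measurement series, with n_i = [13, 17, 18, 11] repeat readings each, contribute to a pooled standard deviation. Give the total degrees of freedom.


nu = sum_i (n_i - 1)
nu = ((13 - 1) + (17 - 1) + (18 - 1) + (11 - 1))
nu = 12 + 16 + 17 + 10
nu = 55

55


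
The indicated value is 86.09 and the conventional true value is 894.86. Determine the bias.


Systematic error = measured - true
= 86.09 - 894.86
= -808.7700

-808.7700


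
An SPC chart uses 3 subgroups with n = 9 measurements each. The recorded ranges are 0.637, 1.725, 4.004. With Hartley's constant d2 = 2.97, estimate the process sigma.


R_bar = (0.637 + 1.725 + 4.004) / 3
R_bar = 6.366 / 3 = 2.122
sigma_hat = R_bar / d2 = 2.122 / 2.97 = 0.7145

0.7145


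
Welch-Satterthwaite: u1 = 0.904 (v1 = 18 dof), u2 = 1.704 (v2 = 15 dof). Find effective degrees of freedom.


uc = sqrt(u1^2 + u2^2) = sqrt(0.904^2 + 1.704^2) = 1.9289458
v_eff = uc^4 / (u1^4/v1 + u2^4/v2)
= 1.9289458^4 / (0.904^4/18 + 1.704^4/15)
= 13.84459 / 0.59916806
v_eff = 23.1064

23.1064


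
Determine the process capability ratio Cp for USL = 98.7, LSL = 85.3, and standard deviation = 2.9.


Cp = (USL - LSL) / (6 * sigma)
= (98.7 - 85.3) / (6 * 2.9)
= 13.4000 / 17.4000
= 0.7701

0.7701


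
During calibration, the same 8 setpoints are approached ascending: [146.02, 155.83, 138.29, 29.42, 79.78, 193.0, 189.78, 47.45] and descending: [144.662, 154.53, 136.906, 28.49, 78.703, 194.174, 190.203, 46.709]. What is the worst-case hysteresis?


|146.02 - 144.662| = 1.3580
|155.83 - 154.53| = 1.3000
|138.29 - 136.906| = 1.3840
|29.42 - 28.49| = 0.9300
|79.78 - 78.703| = 1.0770
|193.0 - 194.174| = 1.1740
|189.78 - 190.203| = 0.4230
|47.45 - 46.709| = 0.7410
hysteresis = max(diffs) = 1.3840

1.3840


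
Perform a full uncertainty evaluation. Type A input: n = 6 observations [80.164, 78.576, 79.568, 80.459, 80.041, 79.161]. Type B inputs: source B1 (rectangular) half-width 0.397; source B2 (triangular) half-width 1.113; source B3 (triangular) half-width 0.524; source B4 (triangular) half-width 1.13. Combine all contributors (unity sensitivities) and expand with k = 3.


mean = (80.164 + 78.576 + 79.568 + 80.459 + 80.041 + 79.161) / 6 = 79.6615
s = sqrt(sum((x - mean)^2)/(n-1)) = 0.7028635
u_A = s / sqrt(n) = 0.7028635 / sqrt(6) = 0.28694282
u_B1 = 0.397 / sqrt(3) = 0.22920806
u_B2 = 1.113 / sqrt(6) = 0.45438035
u_B3 = 0.524 / sqrt(6) = 0.2139221
u_B4 = 1.13 / sqrt(6) = 0.46132057
uc = sqrt(0.28694282^2 + 0.22920806^2 + 0.45438035^2 + 0.2139221^2 + 0.46132057^2) = 0.77454074
U = k * uc = 3 * 0.77454074
U = 2.3236

2.3236


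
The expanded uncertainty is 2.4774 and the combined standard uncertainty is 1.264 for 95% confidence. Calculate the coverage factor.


k = U / uc
k = 2.4774 / 1.264
k = 1.96

1.96


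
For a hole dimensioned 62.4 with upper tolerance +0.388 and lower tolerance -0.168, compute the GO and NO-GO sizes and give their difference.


GO = nominal - lower_tol (smallest hole = maximum material condition)
GO = 62.4 - 0.168 = 62.232
NO-GO = nominal + upper_tol (largest hole = least material condition)
NO-GO = 62.4 + 0.388 = 62.788
spread = NO-GO - GO = 62.788 - 62.232 = 0.5560

0.5560


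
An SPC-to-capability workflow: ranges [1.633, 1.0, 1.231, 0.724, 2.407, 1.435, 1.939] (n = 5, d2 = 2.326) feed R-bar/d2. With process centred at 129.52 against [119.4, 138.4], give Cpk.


R_bar = (1.633 + 1.0 + 1.231 + 0.724 + 2.407 + 1.435 + 1.939) / 7 = 1.4812857
sigma = R_bar / d2 = 1.4812857 / 2.326 = 0.63683822
Cp = (USL - LSL)/(6*sigma) = (138.4 - 119.4)/(6*0.63683822) = 4.9725
Cpu = (138.4 - 129.52)/(3*0.63683822) = 4.6480
Cpl = (129.52 - 119.4)/(3*0.63683822) = 5.2970
Cpk = min(Cpu, Cpl) = 4.6480

4.6480


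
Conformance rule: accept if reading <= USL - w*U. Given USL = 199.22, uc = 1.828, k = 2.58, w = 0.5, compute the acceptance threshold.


U = k * uc = 2.58 * 1.828 = 4.71624
guard band g = w * U = 0.5 * 4.71624 = 2.35812
AL = USL - g = 199.22 - 2.35812
AL = 196.8619

196.8619


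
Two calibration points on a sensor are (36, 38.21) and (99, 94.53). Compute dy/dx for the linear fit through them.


slope = (y2 - y1) / (x2 - x1)
= (94.53 - 38.21) / (99 - 36)
= 56.3200 / 63
= 0.8940

0.8940


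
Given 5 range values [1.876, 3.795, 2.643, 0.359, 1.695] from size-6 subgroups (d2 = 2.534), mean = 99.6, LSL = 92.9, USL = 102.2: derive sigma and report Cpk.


R_bar = (1.876 + 3.795 + 2.643 + 0.359 + 1.695) / 5 = 2.0736
sigma = R_bar / d2 = 2.0736 / 2.534 = 0.81831097
Cp = (USL - LSL)/(6*sigma) = (102.2 - 92.9)/(6*0.81831097) = 1.8941
Cpu = (102.2 - 99.6)/(3*0.81831097) = 1.0591
Cpl = (99.6 - 92.9)/(3*0.81831097) = 2.7292
Cpk = min(Cpu, Cpl) = 1.0591

1.0591


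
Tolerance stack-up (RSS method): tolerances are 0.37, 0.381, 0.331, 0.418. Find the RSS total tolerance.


RSS = sqrt(0.37^2 + 0.381^2 + 0.331^2 + 0.418^2)
= sqrt(0.566346)
= 0.7526

0.7526


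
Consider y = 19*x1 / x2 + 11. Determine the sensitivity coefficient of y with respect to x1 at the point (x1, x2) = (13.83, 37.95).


y = 19*x1 / x2 + 11
dy/dx1 = 19/x2
Evaluate at x2 = 37.95: c1 = 19 / 37.95
c1 = 0.5007

0.5007


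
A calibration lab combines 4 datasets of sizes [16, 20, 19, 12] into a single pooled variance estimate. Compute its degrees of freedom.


nu = sum_i (n_i - 1)
nu = ((16 - 1) + (20 - 1) + (19 - 1) + (12 - 1))
nu = 15 + 19 + 18 + 11
nu = 63

63


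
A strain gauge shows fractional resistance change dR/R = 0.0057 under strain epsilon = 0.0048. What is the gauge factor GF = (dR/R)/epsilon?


GF = (dR/R) / epsilon
= 0.0057 / 0.0048
= 1.1875

1.1875


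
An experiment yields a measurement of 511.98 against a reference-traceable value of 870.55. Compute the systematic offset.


Systematic error = measured - true
= 511.98 - 870.55
= -358.5700

-358.5700


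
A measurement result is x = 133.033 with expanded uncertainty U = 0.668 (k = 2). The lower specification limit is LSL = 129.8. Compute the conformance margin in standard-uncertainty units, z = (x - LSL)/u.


u = U / k = 0.668 / 2 = 0.334
margin = |LSL - x| = |129.8 - 133.033| = 3.233
z = margin / u = 3.233 / 0.334
z = 9.6796

9.6796


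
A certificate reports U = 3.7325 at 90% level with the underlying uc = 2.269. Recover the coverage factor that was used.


k = U / uc
k = 3.7325 / 2.269
k = 1.645

1.645


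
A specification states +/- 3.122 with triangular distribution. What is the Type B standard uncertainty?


u_B = half_width / sqrt(6)
u_B = 3.122 / 2.4494897
u_B = 1.2746

1.2746


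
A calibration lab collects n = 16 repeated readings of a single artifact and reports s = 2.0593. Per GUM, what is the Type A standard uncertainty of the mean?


u_A = s / sqrt(n)
u_A = 2.0593 / sqrt(16)
u_A = 2.0593 / 4
u_A = 0.5148

0.5148


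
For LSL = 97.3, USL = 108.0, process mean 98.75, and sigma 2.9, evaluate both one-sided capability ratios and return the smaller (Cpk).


Cpu = (USL - mean) / (3*sigma) = (108.0 - 98.75) / (3*2.9) = 1.0632
Cpl = (mean - LSL) / (3*sigma) = (98.75 - 97.3) / (3*2.9) = 0.1667
Cpk = min(Cpu, Cpl) = 0.1667

0.1667


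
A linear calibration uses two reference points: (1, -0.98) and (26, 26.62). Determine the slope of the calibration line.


slope = (y2 - y1) / (x2 - x1)
= (26.62 - -0.98) / (26 - 1)
= 27.6000 / 25
= 1.1040

1.1040


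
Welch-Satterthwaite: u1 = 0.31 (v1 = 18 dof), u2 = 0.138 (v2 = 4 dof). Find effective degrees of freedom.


uc = sqrt(u1^2 + u2^2) = sqrt(0.31^2 + 0.138^2) = 0.33932875
v_eff = uc^4 / (u1^4/v1 + u2^4/v2)
= 0.33932875^4 / (0.31^4/18 + 0.138^4/4)
= 0.013258141 / 0.00060373571
v_eff = 21.9602

21.9602


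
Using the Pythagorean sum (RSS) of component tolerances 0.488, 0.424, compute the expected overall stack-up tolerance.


RSS = sqrt(0.488^2 + 0.424^2)
= sqrt(0.41792)
= 0.6465

0.6465


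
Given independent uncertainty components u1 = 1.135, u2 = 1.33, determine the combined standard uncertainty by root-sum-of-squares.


uc = sqrt(1.135^2 + 1.33^2)
uc = sqrt(3.057125)
uc = 1.7485

1.7485


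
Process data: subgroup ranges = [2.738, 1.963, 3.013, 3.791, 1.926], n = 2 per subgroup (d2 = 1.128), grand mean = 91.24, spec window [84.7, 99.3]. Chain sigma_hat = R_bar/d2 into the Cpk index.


R_bar = (2.738 + 1.963 + 3.013 + 3.791 + 1.926) / 5 = 2.6862
sigma = R_bar / d2 = 2.6862 / 1.128 = 2.381383
Cp = (USL - LSL)/(6*sigma) = (99.3 - 84.7)/(6*2.381383) = 1.0218
Cpu = (99.3 - 91.24)/(3*2.381383) = 1.1282
Cpl = (91.24 - 84.7)/(3*2.381383) = 0.9154
Cpk = min(Cpu, Cpl) = 0.9154

0.9154


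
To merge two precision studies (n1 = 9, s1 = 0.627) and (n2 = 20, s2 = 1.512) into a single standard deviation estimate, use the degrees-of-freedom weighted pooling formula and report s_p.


s_p = sqrt(((n1-1)*s1^2 + (n2-1)*s2^2) / (n1+n2-2))
numerator = (9-1)*0.627^2 + (20-1)*1.512^2 = 3.145032 + 43.436736 = 46.581768
denominator = 9 + 20 - 2 = 27
s_p^2 = 46.581768 / 27 = 1.7252507
s_p = sqrt(1.7252507) = 1.3135

1.3135


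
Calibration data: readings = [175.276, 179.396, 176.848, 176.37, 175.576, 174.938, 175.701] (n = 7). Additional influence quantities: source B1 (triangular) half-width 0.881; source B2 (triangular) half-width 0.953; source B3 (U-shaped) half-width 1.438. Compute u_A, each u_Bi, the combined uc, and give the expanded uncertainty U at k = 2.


mean = (175.276 + 179.396 + 176.848 + 176.37 + 175.576 + 174.938 + 175.701) / 7 = 176.3007143
s = sqrt(sum((x - mean)^2)/(n-1)) = 1.5098021
u_A = s / sqrt(n) = 1.5098021 / sqrt(7) = 0.57065156
u_B1 = 0.881 / sqrt(6) = 0.35966674
u_B2 = 0.953 / sqrt(6) = 0.38906062
u_B3 = 1.438 / sqrt(2) = 1.0168196
uc = sqrt(0.57065156^2 + 0.35966674^2 + 0.38906062^2 + 1.0168196^2) = 1.2807395
U = k * uc = 2 * 1.2807395
U = 2.5615

2.5615


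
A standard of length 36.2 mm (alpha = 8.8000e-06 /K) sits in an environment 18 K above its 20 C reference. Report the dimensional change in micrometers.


dL = L * alpha * dT
= 36.2 * 8.8000e-06 * 18
= 0.0057341 mm
dL_um = 0.0057341 * 1000 = 5.7341 um

5.7341


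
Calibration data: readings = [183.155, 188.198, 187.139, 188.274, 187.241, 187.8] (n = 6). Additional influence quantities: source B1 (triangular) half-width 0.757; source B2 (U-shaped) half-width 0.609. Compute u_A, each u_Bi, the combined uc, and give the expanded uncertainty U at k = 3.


mean = (183.155 + 188.198 + 187.139 + 188.274 + 187.241 + 187.8) / 6 = 186.9678333
s = sqrt(sum((x - mean)^2)/(n-1)) = 1.9263177
u_A = s / sqrt(n) = 1.9263177 / sqrt(6) = 0.78641591
u_B1 = 0.757 / sqrt(6) = 0.30904396
u_B2 = 0.609 / sqrt(2) = 0.43062803
uc = sqrt(0.78641591^2 + 0.30904396^2 + 0.43062803^2) = 0.94836631
U = k * uc = 3 * 0.94836631
U = 2.8451

2.8451


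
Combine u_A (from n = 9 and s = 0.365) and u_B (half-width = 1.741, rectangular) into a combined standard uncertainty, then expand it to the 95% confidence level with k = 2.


u_A = s / sqrt(n) = 0.365 / sqrt(9) = 0.12166667
u_B = half_width / sqrt(3) = 1.741 / sqrt(3) = 1.0051668
uc = sqrt(u_A^2 + u_B^2) = sqrt(0.12166667^2 + 1.0051668^2) = 1.0125034
U = k * uc = 2 * 1.0125034
U = 2.0250

2.0250


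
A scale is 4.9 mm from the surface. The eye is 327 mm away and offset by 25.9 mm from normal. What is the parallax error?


error = h * offset / d
= 4.9 * 25.9 / 327
= 0.3881

0.3881


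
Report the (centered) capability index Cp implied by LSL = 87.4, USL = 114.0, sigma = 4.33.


Cp = (USL - LSL) / (6 * sigma)
= (114.0 - 87.4) / (6 * 4.33)
= 26.6000 / 25.9800
= 1.0239

1.0239


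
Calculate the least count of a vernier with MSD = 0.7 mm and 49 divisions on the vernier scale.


LC = MSD / n_div
= 0.7 / 49
= 0.0143

0.0143


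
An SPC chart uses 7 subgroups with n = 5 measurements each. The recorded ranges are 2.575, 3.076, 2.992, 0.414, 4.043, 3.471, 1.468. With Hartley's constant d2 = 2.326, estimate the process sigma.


R_bar = (2.575 + 3.076 + 2.992 + 0.414 + 4.043 + 3.471 + 1.468) / 7
R_bar = 18.039 / 7 = 2.577
sigma_hat = R_bar / d2 = 2.577 / 2.326 = 1.1079

1.1079


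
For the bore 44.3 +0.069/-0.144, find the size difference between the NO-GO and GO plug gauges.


GO = nominal - lower_tol (smallest hole = maximum material condition)
GO = 44.3 - 0.144 = 44.156
NO-GO = nominal + upper_tol (largest hole = least material condition)
NO-GO = 44.3 + 0.069 = 44.369
spread = NO-GO - GO = 44.369 - 44.156 = 0.2130

0.2130


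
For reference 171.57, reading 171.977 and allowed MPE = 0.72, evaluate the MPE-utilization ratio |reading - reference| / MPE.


e = indication - reference = 171.977 - 171.57 = 0.4070
|e| = 0.4070
ratio = |e| / MPE = 0.4070 / 0.72
ratio = 0.5653

0.5653


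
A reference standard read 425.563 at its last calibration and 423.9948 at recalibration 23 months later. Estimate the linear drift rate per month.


rate = (v2 - v1) / months
= (423.9948 - 425.563) / 23
= -1.5682 / 23
= -0.0682

-0.0682


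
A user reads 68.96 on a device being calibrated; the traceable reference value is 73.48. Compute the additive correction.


Correction = standard - reading
= 73.48 - 68.96
= 4.5200

4.5200


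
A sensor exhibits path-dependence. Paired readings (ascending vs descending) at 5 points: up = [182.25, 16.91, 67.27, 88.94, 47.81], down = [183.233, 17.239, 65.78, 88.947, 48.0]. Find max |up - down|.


|182.25 - 183.233| = 0.9830
|16.91 - 17.239| = 0.3290
|67.27 - 65.78| = 1.4900
|88.94 - 88.947| = 0.0070
|47.81 - 48.0| = 0.1900
hysteresis = max(diffs) = 1.4900

1.4900


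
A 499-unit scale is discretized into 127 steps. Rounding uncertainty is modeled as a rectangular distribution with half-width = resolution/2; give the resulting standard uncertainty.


resolution = range / divisions
resolution = 499 / 127 = 3.9291339
u_res = resolution / (2*sqrt(3))
u_res = 3.9291339 / 3.4641016
u_res = 1.1342

1.1342


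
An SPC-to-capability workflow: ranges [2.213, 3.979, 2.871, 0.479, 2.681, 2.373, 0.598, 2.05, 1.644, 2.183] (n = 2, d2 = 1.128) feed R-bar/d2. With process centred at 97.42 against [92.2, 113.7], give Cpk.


R_bar = (2.213 + 3.979 + 2.871 + 0.479 + 2.681 + 2.373 + 0.598 + 2.05 + 1.644 + 2.183) / 10 = 2.1071
sigma = R_bar / d2 = 2.1071 / 1.128 = 1.8679965
Cp = (USL - LSL)/(6*sigma) = (113.7 - 92.2)/(6*1.8679965) = 1.9183
Cpu = (113.7 - 97.42)/(3*1.8679965) = 2.9051
Cpl = (97.42 - 92.2)/(3*1.8679965) = 0.9315
Cpk = min(Cpu, Cpl) = 0.9315

0.9315


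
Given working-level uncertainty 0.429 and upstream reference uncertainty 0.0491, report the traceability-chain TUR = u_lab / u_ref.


TUR = u_lab / u_ref
= 0.429 / 0.0491
= 8.7373

8.7373


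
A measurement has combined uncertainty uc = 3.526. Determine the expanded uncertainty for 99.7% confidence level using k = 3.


U = k * uc
U = 3 * 3.526
U = 10.5780

10.5780


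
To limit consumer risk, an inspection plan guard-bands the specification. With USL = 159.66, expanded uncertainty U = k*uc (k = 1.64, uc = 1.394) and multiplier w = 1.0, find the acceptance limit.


U = k * uc = 1.64 * 1.394 = 2.28616
guard band g = w * U = 1.0 * 2.28616 = 2.28616
AL = USL - g = 159.66 - 2.28616
AL = 157.3738

157.3738


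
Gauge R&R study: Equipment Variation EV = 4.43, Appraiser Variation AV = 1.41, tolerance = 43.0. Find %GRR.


GRR = sqrt(EV^2 + AV^2) = sqrt(4.43^2 + 1.41^2) = 4.6489784
%GRR = GRR / tol * 100 = 4.6489784 / 43.0 * 100
%GRR = 10.8116

10.8116


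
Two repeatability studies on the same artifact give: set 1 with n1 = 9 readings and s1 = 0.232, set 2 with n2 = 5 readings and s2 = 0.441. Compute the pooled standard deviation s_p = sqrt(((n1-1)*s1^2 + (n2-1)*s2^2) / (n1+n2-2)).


s_p = sqrt(((n1-1)*s1^2 + (n2-1)*s2^2) / (n1+n2-2))
numerator = (9-1)*0.232^2 + (5-1)*0.441^2 = 0.430592 + 0.777924 = 1.208516
denominator = 9 + 5 - 2 = 12
s_p^2 = 1.208516 / 12 = 0.10070967
s_p = sqrt(0.10070967) = 0.3173

0.3173


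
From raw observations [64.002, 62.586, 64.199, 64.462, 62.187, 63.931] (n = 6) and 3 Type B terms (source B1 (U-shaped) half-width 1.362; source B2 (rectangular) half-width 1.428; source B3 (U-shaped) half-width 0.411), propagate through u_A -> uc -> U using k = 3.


mean = (64.002 + 62.586 + 64.199 + 64.462 + 62.187 + 63.931) / 6 = 63.56116667
s = sqrt(sum((x - mean)^2)/(n-1)) = 0.93688066
u_A = s / sqrt(n) = 0.93688066 / sqrt(6) = 0.38247993
u_B1 = 1.362 / sqrt(2) = 0.96307944
u_B2 = 1.428 / sqrt(3) = 0.82445618
u_B3 = 0.411 / sqrt(2) = 0.29062089
uc = sqrt(0.38247993^2 + 0.96307944^2 + 0.82445618^2 + 0.29062089^2) = 1.3557291
U = k * uc = 3 * 1.3557291
U = 4.0672

4.0672


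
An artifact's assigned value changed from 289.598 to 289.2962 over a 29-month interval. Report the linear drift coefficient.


rate = (v2 - v1) / months
= (289.2962 - 289.598) / 29
= -0.3018 / 29
= -0.0104

-0.0104


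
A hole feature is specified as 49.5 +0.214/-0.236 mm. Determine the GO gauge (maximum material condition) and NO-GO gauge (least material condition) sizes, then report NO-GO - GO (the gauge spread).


GO = nominal - lower_tol (smallest hole = maximum material condition)
GO = 49.5 - 0.236 = 49.264
NO-GO = nominal + upper_tol (largest hole = least material condition)
NO-GO = 49.5 + 0.214 = 49.714
spread = NO-GO - GO = 49.714 - 49.264 = 0.4500

0.4500


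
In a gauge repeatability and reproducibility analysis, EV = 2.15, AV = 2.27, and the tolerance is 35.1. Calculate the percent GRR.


GRR = sqrt(EV^2 + AV^2) = sqrt(2.15^2 + 2.27^2) = 3.1265636
%GRR = GRR / tol * 100 = 3.1265636 / 35.1 * 100
%GRR = 8.9076

8.9076


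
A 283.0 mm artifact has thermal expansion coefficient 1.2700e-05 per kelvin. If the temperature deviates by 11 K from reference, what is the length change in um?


dL = L * alpha * dT
= 283.0 * 1.2700e-05 * 11
= 0.0395351 mm
dL_um = 0.0395351 * 1000 = 39.5351 um

39.5351


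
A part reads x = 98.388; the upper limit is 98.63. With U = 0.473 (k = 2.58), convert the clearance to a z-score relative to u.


u = U / k = 0.473 / 2.58 = 0.18333333
margin = |USL - x| = |98.63 - 98.388| = 0.242
z = margin / u = 0.242 / 0.18333333
z = 1.3200

1.3200


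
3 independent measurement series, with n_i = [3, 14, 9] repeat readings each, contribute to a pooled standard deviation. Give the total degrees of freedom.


nu = sum_i (n_i - 1)
nu = ((3 - 1) + (14 - 1) + (9 - 1))
nu = 2 + 13 + 8
nu = 23

23


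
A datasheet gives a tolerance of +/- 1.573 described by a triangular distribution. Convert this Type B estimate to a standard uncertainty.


u_B = half_width / sqrt(6)
u_B = 1.573 / 2.4494897
u_B = 0.6422

0.6422


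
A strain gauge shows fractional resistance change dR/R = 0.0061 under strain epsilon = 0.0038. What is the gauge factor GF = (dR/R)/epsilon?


GF = (dR/R) / epsilon
= 0.0061 / 0.0038
= 1.6053

1.6053


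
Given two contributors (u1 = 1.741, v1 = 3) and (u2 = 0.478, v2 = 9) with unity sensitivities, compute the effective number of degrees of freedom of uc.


uc = sqrt(u1^2 + u2^2) = sqrt(1.741^2 + 0.478^2) = 1.8054265
v_eff = uc^4 / (u1^4/v1 + u2^4/v2)
= 1.8054265^4 / (1.741^4/3 + 0.478^4/9)
= 10.624763 / 3.0682846
v_eff = 3.4628

3.4628


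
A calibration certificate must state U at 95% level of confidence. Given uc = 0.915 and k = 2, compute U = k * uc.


U = k * uc
U = 2 * 0.915
U = 1.8300

1.8300


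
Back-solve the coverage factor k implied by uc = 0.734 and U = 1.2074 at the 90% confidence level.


k = U / uc
k = 1.2074 / 0.734
k = 1.645

1.645


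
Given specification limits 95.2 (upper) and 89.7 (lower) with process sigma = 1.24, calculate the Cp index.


Cp = (USL - LSL) / (6 * sigma)
= (95.2 - 89.7) / (6 * 1.24)
= 5.5000 / 7.4400
= 0.7392

0.7392


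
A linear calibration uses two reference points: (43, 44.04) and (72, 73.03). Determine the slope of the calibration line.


slope = (y2 - y1) / (x2 - x1)
= (73.03 - 44.04) / (72 - 43)
= 28.9900 / 29
= 0.9997

0.9997


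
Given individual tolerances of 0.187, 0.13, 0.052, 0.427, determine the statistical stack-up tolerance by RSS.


RSS = sqrt(0.187^2 + 0.13^2 + 0.052^2 + 0.427^2)
= sqrt(0.236902)
= 0.4867

0.4867
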